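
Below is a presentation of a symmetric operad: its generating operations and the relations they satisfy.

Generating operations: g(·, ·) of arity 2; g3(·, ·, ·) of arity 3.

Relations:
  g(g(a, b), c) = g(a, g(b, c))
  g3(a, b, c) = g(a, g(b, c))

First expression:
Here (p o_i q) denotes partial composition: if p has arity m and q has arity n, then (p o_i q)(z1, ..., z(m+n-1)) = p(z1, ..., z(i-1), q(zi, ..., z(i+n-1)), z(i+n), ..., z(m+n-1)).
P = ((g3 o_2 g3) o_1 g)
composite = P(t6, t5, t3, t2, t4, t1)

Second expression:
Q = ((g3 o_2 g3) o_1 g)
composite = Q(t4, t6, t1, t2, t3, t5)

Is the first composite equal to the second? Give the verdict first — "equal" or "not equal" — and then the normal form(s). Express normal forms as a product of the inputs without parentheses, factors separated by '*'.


not equal; first: t6 * t5 * t3 * t2 * t4 * t1; second: t4 * t6 * t1 * t2 * t3 * t5

Reducing the first expression gives t6 * t5 * t3 * t2 * t4 * t1
Reducing the second expression gives t4 * t6 * t1 * t2 * t3 * t5
The forms do not match — not equal.


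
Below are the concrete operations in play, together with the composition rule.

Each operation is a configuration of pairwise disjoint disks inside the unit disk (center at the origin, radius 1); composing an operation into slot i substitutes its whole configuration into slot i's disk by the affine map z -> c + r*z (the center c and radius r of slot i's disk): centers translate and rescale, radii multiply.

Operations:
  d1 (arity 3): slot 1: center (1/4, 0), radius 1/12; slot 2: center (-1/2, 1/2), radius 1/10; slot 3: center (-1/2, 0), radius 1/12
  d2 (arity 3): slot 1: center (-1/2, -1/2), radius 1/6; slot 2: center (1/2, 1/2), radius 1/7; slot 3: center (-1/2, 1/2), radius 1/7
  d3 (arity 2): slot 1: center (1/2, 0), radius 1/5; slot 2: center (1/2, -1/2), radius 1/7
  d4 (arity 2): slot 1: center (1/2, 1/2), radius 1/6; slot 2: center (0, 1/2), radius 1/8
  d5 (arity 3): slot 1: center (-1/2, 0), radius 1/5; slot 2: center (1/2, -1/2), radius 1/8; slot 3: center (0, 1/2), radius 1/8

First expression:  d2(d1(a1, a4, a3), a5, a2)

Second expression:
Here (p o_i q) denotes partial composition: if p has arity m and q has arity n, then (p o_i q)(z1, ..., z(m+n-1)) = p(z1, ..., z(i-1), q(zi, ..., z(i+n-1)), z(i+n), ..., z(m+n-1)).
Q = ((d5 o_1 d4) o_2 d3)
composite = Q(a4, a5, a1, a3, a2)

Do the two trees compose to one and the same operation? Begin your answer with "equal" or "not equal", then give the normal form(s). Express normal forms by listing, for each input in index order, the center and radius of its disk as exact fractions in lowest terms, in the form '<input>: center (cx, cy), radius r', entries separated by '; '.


The first expression, normalized: a1: center (-11/24, -1/2), radius 1/72; a2: center (-1/2, 1/2), radius 1/7; a3: center (-7/12, -1/2), radius 1/72; a4: center (-7/12, -5/12), radius 1/60; a5: center (1/2, 1/2), radius 1/7
The second expression, normalized: a1: center (-39/80, 7/80), radius 1/280; a2: center (0, 1/2), radius 1/8; a3: center (1/2, -1/2), radius 1/8; a4: center (-2/5, 1/10), radius 1/30; a5: center (-39/80, 1/10), radius 1/200
They disagree, so not equal.

not equal: they reduce to a1: center (-11/24, -1/2), radius 1/72; a2: center (-1/2, 1/2), radius 1/7; a3: center (-7/12, -1/2), radius 1/72; a4: center (-7/12, -5/12), radius 1/60; a5: center (1/2, 1/2), radius 1/7 and a1: center (-39/80, 7/80), radius 1/280; a2: center (0, 1/2), radius 1/8; a3: center (1/2, -1/2), radius 1/8; a4: center (-2/5, 1/10), radius 1/30; a5: center (-39/80, 1/10), radius 1/200


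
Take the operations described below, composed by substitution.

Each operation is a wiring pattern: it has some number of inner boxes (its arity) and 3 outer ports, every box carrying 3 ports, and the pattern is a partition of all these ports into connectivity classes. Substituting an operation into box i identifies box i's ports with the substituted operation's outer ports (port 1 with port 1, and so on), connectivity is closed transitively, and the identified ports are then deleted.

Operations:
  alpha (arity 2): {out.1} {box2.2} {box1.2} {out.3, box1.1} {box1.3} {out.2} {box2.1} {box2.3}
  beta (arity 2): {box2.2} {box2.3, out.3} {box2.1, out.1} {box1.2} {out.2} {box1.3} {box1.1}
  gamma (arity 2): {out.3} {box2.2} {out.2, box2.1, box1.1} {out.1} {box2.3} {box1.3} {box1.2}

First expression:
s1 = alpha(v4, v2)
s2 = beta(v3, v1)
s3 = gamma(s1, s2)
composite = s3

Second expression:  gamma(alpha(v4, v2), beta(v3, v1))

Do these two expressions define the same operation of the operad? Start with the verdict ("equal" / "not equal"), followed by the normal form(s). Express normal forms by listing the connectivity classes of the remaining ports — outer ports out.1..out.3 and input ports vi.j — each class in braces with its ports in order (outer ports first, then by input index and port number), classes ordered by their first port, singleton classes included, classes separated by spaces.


equal — both sides give {out.1} {out.2, v1.1} {out.3} {v1.2} {v1.3} {v2.1} {v2.2} {v2.3} {v3.1} {v3.2} {v3.3} {v4.1} {v4.2} {v4.3}


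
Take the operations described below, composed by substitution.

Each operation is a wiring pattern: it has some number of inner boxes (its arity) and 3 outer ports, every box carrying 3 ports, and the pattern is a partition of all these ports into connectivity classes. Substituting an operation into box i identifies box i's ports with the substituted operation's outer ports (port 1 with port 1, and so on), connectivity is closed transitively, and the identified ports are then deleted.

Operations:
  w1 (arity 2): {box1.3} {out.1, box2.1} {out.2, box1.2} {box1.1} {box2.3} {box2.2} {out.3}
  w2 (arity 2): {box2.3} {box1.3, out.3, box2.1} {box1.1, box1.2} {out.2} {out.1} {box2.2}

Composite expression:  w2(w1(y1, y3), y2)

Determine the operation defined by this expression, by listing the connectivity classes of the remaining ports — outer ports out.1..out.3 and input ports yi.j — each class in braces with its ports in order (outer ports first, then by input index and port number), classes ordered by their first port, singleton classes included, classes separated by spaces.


{out.1} {out.2} {out.3, y2.1} {y1.1} {y1.2, y3.1} {y1.3} {y2.2} {y2.3} {y3.2} {y3.3}

Connectivity passes through glued w2-boundaries; trace each wire chain.
stage w1: inputs (y1, y3), connectivity {out.1, y3.1} {out.2, y1.2} {out.3} {y1.1} {y1.3} {y3.2} {y3.3}, out.j its boundary
stage w2: inputs (y1, y3, y2), connectivity {out.1} {out.2} {out.3, y2.1} {y1.1} {y1.2, y3.1} {y1.3} {y2.2} {y2.3} {y3.2} {y3.3}, out.j its boundary


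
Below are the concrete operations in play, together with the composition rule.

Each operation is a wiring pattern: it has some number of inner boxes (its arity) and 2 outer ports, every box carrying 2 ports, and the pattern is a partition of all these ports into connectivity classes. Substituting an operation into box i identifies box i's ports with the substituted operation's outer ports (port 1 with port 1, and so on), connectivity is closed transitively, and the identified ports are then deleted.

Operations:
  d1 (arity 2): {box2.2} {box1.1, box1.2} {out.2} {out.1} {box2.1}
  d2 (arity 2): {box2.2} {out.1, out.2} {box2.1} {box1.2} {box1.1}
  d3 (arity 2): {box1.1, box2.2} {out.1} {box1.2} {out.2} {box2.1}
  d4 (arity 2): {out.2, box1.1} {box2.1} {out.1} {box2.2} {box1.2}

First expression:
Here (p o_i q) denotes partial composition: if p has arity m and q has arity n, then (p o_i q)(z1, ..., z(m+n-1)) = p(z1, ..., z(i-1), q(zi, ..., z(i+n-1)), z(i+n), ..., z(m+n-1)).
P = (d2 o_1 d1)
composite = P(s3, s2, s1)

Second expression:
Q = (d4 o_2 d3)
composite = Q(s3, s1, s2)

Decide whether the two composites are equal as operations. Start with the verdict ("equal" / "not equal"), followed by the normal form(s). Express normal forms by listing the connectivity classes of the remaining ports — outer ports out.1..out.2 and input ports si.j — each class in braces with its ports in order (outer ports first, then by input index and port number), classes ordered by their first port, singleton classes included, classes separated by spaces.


not equal — first {out.1, out.2} {s1.1} {s1.2} {s2.1} {s2.2} {s3.1, s3.2}, second {out.1} {out.2, s3.1} {s1.1, s2.2} {s1.2} {s2.1} {s3.2}

In normal form, the first expression is {out.1, out.2} {s1.1} {s1.2} {s2.1} {s2.2} {s3.1, s3.2}
In normal form, the second expression is {out.1} {out.2, s3.1} {s1.1, s2.2} {s1.2} {s2.1} {s3.2}
Different reductions; not equal.


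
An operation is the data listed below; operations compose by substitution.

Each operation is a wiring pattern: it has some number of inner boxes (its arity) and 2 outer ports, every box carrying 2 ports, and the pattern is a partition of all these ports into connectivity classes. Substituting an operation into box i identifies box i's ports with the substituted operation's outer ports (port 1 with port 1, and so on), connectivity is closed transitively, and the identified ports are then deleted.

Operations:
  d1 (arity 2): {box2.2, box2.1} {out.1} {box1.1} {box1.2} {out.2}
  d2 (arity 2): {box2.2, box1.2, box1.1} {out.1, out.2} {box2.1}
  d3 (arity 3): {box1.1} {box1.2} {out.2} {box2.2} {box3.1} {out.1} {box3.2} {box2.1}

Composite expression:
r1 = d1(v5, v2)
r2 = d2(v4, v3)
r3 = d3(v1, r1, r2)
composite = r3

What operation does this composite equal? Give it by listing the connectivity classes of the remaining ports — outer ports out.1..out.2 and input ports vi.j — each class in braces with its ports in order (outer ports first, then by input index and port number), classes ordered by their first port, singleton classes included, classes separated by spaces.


{out.1} {out.2} {v1.1} {v1.2} {v2.1, v2.2} {v3.1} {v3.2, v4.1, v4.2} {v5.1} {v5.2}


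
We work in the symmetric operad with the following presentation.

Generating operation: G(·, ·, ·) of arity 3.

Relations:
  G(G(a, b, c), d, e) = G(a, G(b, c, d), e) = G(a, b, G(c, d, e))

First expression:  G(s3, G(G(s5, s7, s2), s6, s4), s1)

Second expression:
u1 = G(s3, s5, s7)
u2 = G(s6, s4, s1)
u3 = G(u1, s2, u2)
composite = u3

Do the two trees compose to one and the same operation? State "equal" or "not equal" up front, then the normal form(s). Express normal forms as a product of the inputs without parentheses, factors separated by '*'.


Reducing the first expression gives s3 * s5 * s7 * s2 * s6 * s4 * s1
Reducing the second expression gives s3 * s5 * s7 * s2 * s6 * s4 * s1
Same normal form: equal.

equal: each reduces to s3 * s5 * s7 * s2 * s6 * s4 * s1


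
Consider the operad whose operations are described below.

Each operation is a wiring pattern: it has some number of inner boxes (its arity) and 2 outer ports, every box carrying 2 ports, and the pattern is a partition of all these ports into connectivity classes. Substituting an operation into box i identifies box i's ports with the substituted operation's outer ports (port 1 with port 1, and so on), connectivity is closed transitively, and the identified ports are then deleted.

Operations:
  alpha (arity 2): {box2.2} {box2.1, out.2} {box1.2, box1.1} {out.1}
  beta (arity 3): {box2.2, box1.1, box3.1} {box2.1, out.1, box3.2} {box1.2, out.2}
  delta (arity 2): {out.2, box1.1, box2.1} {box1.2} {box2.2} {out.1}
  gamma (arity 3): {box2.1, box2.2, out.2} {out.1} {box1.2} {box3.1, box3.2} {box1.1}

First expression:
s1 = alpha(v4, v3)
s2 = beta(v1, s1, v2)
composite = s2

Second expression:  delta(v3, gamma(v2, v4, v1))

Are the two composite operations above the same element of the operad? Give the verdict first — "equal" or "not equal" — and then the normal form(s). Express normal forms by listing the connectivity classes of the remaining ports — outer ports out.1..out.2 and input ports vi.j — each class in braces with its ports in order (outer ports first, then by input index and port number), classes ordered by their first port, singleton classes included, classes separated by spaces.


not equal; the first gives {out.1, v2.2} {out.2, v1.2} {v1.1, v2.1, v3.1} {v3.2} {v4.1, v4.2} and the second {out.1} {out.2, v3.1} {v1.1, v1.2} {v2.1} {v2.2} {v3.2} {v4.1, v4.2}


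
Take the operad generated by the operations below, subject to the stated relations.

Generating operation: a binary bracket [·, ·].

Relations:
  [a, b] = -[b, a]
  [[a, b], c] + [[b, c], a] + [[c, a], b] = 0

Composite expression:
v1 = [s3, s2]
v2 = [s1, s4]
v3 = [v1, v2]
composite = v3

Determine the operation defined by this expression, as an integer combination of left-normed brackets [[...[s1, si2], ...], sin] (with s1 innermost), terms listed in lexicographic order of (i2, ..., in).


[[[s1, s4], s2], s3] - [[[s1, s4], s3], s2]

A multilinear Lie element is pinned by s1-initial words (s1 innermost).
Composite bracket: [[s3, s2], [s1, s4]]
Each bracket splits as ab - ba, giving 8 signed words (2^3 = 8).
Collect the words opening with s1:
  word s1s4s2s3 has sign +1, contributing +[[[s1, s4], s2], s3]
  word s1s4s3s2 has sign -1, contributing -[[[s1, s4], s3], s2]


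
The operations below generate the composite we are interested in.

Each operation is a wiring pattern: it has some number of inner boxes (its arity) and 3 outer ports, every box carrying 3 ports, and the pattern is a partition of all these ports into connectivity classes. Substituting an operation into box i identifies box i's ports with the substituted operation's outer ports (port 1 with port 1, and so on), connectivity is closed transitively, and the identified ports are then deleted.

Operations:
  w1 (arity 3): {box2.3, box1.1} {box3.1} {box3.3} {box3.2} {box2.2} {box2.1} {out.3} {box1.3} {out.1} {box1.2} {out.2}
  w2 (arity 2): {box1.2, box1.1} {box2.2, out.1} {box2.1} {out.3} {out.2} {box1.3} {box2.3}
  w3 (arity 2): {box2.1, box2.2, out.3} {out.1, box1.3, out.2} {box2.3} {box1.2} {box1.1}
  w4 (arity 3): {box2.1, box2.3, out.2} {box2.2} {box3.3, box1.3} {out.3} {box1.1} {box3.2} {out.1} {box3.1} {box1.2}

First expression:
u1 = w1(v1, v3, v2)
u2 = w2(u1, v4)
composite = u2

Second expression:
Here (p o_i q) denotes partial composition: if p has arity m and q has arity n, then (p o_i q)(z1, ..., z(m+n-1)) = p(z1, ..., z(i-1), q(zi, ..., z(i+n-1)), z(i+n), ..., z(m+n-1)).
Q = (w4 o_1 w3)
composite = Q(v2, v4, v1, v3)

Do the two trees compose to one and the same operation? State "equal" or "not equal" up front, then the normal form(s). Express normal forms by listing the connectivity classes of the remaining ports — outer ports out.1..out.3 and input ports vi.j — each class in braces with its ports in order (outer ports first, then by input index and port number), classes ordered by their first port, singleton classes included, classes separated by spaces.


not equal; the first gives {out.1, v4.2} {out.2} {out.3} {v1.1, v3.3} {v1.2} {v1.3} {v2.1} {v2.2} {v2.3} {v3.1} {v3.2} {v4.1} {v4.3} and the second {out.1} {out.2, v1.1, v1.3} {out.3} {v1.2} {v2.1} {v2.2} {v2.3} {v3.1} {v3.2} {v3.3, v4.1, v4.2} {v4.3}

In normal form, the first expression is {out.1, v4.2} {out.2} {out.3} {v1.1, v3.3} {v1.2} {v1.3} {v2.1} {v2.2} {v2.3} {v3.1} {v3.2} {v4.1} {v4.3}
In normal form, the second expression is {out.1} {out.2, v1.1, v1.3} {out.3} {v1.2} {v2.1} {v2.2} {v2.3} {v3.1} {v3.2} {v3.3, v4.1, v4.2} {v4.3}
No match — not equal.


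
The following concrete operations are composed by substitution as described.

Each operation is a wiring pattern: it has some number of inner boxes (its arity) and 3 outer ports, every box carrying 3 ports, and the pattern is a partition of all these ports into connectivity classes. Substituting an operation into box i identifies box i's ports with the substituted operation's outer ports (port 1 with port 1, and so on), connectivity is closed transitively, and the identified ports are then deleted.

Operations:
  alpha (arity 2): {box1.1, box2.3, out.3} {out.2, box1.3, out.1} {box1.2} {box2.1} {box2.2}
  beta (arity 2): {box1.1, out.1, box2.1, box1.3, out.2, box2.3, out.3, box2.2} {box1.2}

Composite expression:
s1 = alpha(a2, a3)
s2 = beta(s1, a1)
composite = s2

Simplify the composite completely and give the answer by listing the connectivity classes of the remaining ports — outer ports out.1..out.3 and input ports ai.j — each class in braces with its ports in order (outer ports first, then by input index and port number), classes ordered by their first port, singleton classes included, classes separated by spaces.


{out.1, out.2, out.3, a1.1, a1.2, a1.3, a2.1, a2.3, a3.3} {a2.2} {a3.1} {a3.2}

Reachability decides: close wires over beta-identified ports.
through alpha, on inputs (a2, a3): {out.1, out.2, a2.3} {out.3, a2.1, a3.3} {a2.2} {a3.1} {a3.2} (out.j = stage outer ports)
through beta, on inputs (a2, a3, a1): {out.1, out.2, out.3, a1.1, a1.2, a1.3, a2.1, a2.3, a3.3} {a2.2} {a3.1} {a3.2} (out.j = stage outer ports)


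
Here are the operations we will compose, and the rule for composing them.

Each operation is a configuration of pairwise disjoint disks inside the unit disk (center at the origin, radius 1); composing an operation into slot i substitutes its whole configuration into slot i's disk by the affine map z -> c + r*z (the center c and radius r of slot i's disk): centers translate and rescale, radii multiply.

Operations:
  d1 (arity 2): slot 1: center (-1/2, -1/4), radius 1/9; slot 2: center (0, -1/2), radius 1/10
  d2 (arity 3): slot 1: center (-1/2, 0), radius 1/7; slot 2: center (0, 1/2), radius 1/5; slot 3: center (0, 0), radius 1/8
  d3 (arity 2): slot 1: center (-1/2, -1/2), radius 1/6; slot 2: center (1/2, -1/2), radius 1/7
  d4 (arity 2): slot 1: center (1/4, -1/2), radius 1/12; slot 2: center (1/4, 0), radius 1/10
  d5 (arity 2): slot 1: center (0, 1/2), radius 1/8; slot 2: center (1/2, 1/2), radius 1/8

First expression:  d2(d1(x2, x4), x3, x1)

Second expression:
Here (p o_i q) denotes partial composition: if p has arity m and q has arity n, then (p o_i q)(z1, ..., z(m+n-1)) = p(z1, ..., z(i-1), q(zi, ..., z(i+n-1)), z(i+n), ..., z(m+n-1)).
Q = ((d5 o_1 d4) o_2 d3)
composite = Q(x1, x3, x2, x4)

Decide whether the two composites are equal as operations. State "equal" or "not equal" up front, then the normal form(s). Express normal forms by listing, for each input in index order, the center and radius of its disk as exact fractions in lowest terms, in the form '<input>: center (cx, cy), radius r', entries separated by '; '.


not equal; the first gives x1: center (0, 0), radius 1/8; x2: center (-4/7, -1/28), radius 1/63; x3: center (0, 1/2), radius 1/5; x4: center (-1/2, -1/14), radius 1/70 and the second x1: center (1/32, 7/16), radius 1/96; x2: center (3/80, 79/160), radius 1/560; x3: center (1/40, 79/160), radius 1/480; x4: center (1/2, 1/2), radius 1/8

The first expression, normalized: x1: center (0, 0), radius 1/8; x2: center (-4/7, -1/28), radius 1/63; x3: center (0, 1/2), radius 1/5; x4: center (-1/2, -1/14), radius 1/70
The second expression, normalized: x1: center (1/32, 7/16), radius 1/96; x2: center (3/80, 79/160), radius 1/560; x3: center (1/40, 79/160), radius 1/480; x4: center (1/2, 1/2), radius 1/8
Different reductions; not equal.


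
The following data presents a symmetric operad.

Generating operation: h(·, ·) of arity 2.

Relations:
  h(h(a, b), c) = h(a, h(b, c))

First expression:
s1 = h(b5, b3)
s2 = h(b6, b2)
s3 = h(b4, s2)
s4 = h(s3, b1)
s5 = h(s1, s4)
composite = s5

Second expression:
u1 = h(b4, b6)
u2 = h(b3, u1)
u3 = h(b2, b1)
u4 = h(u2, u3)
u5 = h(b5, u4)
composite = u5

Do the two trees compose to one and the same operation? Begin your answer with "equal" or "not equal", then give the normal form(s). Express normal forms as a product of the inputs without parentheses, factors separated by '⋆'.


equal; both compose to b5 ⋆ b3 ⋆ b4 ⋆ b6 ⋆ b2 ⋆ b1

The first composite normalizes to b5 ⋆ b3 ⋆ b4 ⋆ b6 ⋆ b2 ⋆ b1
The second composite normalizes to b5 ⋆ b3 ⋆ b4 ⋆ b6 ⋆ b2 ⋆ b1
Both agree, so they are equal.


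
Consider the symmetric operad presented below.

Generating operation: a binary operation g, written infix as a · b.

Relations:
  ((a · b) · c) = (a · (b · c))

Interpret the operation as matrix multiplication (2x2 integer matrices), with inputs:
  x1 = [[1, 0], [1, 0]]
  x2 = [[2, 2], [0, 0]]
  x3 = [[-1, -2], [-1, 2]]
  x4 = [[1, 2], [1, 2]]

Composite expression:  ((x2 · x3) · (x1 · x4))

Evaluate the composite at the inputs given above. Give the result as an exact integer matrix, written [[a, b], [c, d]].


(x2 · x3) = [[-4, 0], [0, 0]]
(x1 · x4) = [[1, 2], [1, 2]]
((x2 · x3) · (x1 · x4)) = [[-4, -8], [0, 0]]

[[-4, -8], [0, 0]]


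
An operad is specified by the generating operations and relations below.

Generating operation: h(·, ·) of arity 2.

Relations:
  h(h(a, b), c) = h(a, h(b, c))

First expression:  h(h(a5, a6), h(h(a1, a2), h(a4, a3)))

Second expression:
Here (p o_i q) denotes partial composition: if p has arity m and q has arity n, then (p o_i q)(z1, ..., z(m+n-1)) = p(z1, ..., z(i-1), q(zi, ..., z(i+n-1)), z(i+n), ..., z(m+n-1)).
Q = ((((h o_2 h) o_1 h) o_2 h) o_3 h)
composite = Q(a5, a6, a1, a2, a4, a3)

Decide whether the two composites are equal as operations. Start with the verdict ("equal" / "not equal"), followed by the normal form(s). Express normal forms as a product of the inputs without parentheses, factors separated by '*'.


equal — both sides give a5 * a6 * a1 * a2 * a4 * a3

Reducing the first expression gives a5 * a6 * a1 * a2 * a4 * a3
Reducing the second expression gives a5 * a6 * a1 * a2 * a4 * a3
One common form — equal.


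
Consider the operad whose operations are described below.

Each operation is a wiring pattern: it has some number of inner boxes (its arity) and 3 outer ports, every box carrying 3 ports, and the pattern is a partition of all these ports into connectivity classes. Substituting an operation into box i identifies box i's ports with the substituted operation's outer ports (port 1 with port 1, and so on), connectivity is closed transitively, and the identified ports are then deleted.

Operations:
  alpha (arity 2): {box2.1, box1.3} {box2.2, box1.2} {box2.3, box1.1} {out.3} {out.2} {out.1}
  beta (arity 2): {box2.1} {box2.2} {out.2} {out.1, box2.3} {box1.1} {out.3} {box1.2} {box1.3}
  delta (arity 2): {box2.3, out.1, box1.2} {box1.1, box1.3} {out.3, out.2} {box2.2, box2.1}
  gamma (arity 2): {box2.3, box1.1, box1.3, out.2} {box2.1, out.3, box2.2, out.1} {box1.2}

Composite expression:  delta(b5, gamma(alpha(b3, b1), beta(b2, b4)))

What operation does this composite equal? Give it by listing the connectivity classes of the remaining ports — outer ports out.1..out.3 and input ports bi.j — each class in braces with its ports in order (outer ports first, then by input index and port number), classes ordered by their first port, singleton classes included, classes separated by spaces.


{out.1, b4.3, b5.2} {out.2, out.3} {b1.1, b3.3} {b1.2, b3.2} {b1.3, b3.1} {b2.1} {b2.2} {b2.3} {b4.1} {b4.2} {b5.1, b5.3}

Connectivity passes through glued delta-boundaries; trace each wire chain.
composing alpha on (b3, b1), with out.j its own outer ports: {out.1} {out.2} {out.3} {b1.1, b3.3} {b1.2, b3.2} {b1.3, b3.1}
composing beta on (b2, b4), with out.j its own outer ports: {out.1, b4.3} {out.2} {out.3} {b2.1} {b2.2} {b2.3} {b4.1} {b4.2}
composing gamma on (b3, b1, b2, b4), with out.j its own outer ports: {out.1, out.3, b4.3} {out.2} {b1.1, b3.3} {b1.2, b3.2} {b1.3, b3.1} {b2.1} {b2.2} {b2.3} {b4.1} {b4.2}
composing delta on (b5, b3, b1, b2, b4), with out.j its own outer ports: {out.1, b4.3, b5.2} {out.2, out.3} {b1.1, b3.3} {b1.2, b3.2} {b1.3, b3.1} {b2.1} {b2.2} {b2.3} {b4.1} {b4.2} {b5.1, b5.3}


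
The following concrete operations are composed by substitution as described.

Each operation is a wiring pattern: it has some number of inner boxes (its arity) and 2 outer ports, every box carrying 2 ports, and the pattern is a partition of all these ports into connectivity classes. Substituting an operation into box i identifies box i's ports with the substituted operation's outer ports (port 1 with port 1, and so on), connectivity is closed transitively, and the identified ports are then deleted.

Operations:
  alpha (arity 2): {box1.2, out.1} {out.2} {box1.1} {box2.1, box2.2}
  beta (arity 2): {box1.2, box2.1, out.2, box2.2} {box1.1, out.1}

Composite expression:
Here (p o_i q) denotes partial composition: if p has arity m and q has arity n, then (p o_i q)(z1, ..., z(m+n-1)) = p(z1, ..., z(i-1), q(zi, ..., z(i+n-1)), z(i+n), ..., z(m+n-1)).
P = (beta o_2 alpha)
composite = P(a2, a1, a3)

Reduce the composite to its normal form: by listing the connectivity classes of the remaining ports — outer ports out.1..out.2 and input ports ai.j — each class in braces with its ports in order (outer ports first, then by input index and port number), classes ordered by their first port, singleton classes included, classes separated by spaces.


{out.1, a2.1} {out.2, a1.2, a2.2} {a1.1} {a3.1, a3.2}

Two ports join when wires chain via beta-identified ports.
the subtree at alpha composes to {out.1, a1.2} {out.2} {a1.1} {a3.1, a3.2} on (a1, a3); out.j = own outer ports
the subtree at beta composes to {out.1, a2.1} {out.2, a1.2, a2.2} {a1.1} {a3.1, a3.2} on (a2, a1, a3); out.j = own outer ports


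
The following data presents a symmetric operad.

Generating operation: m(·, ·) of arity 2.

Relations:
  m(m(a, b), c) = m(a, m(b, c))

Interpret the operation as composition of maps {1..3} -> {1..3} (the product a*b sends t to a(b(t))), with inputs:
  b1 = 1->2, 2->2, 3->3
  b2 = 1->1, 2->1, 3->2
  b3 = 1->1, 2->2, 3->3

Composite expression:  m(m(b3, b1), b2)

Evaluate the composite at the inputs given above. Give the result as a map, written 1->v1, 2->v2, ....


m(b3, b1) = 1->2, 2->2, 3->3
m(m(b3, b1), b2) = 1->2, 2->2, 3->2

1->2, 2->2, 3->2


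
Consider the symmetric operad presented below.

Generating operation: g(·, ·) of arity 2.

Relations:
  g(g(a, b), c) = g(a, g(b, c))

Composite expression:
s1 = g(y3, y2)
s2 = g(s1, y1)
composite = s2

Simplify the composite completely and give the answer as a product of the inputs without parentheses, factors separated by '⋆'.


y3 ⋆ y2 ⋆ y1

The g-tree's shape is irrelevant; the y-reading-order decides.
g(y3, y2) flattens to y3 ⋆ y2
g(g(y3, y2), y1) flattens to y3 ⋆ y2 ⋆ y1


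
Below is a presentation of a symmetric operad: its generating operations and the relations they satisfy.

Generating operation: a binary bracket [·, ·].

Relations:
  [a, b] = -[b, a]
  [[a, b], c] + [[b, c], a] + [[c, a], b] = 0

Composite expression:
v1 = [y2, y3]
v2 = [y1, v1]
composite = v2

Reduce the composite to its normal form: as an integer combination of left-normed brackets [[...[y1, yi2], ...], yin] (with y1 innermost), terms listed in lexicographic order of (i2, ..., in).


Skip Jacobi rewriting: expand, keep y1-initial words, read off terms.
Composite bracket: [y1, [y2, y3]]
The bracket unfolds into 4 signed words via [a, b] = ab - ba (2^2 = 4).
The y1-initial words carry the normal form:
  y1y2y3 (sign +1) contributes +[[y1, y2], y3]
  y1y3y2 (sign -1) contributes -[[y1, y3], y2]

[[y1, y2], y3] - [[y1, y3], y2]


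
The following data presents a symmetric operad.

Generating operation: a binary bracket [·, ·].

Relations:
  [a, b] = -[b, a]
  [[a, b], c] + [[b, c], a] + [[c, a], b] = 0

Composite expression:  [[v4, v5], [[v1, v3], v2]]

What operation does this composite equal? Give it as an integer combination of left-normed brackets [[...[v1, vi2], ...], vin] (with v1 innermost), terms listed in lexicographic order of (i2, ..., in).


-[[[[v1, v3], v2], v4], v5] + [[[[v1, v3], v2], v5], v4]

A multilinear Lie element is pinned by v1-initial words (v1 innermost).
Composite bracket: [[v4, v5], [[v1, v3], v2]]
Under [a, b] = ab - ba we get 16 signed associative words (2^4 = 16).
The v1-initial words carry the normal form:
  the word v1v3v2v4v5 carries sign -1 and contributes -[[[[v1, v3], v2], v4], v5]
  the word v1v3v2v5v4 carries sign +1 and contributes +[[[[v1, v3], v2], v5], v4]


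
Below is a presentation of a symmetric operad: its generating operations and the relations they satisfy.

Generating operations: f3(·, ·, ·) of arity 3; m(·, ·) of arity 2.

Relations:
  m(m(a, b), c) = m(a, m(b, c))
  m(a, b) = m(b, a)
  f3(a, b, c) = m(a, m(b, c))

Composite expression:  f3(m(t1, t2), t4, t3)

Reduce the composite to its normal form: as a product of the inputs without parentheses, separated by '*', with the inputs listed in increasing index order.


t1 * t2 * t3 * t4


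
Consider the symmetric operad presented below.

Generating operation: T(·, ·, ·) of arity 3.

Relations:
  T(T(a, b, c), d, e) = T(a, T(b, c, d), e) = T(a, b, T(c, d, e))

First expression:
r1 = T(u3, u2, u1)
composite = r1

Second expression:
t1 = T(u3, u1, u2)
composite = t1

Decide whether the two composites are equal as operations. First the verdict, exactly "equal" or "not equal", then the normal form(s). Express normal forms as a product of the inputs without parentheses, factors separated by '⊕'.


not equal: they reduce to u3 ⊕ u2 ⊕ u1 and u3 ⊕ u1 ⊕ u2

The first composite normalizes to u3 ⊕ u2 ⊕ u1
The second composite normalizes to u3 ⊕ u1 ⊕ u2
The normal forms differ: not equal.


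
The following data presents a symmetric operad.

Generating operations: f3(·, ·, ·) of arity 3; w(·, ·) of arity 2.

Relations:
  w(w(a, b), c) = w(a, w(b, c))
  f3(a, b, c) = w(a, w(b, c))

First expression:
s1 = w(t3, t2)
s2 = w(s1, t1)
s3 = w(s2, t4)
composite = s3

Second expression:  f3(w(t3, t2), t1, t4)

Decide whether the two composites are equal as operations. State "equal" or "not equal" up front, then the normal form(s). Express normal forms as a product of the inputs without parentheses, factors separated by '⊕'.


equal; both compose to t3 ⊕ t2 ⊕ t1 ⊕ t4

The first composite normalizes to t3 ⊕ t2 ⊕ t1 ⊕ t4
The second composite normalizes to t3 ⊕ t2 ⊕ t1 ⊕ t4
Both agree, so they are equal.


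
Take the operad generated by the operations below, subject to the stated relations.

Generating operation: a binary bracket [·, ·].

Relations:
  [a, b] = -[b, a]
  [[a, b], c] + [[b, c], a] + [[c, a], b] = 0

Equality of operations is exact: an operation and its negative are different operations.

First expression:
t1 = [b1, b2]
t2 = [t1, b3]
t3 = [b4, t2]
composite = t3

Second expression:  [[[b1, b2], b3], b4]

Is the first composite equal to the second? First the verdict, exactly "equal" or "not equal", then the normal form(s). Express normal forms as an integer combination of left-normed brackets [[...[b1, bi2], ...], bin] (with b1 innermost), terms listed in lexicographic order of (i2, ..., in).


not equal — first -[[[b1, b2], b3], b4], second [[[b1, b2], b3], b4]

Normal form of the first expression: -[[[b1, b2], b3], b4]
Normal form of the second expression: [[[b1, b2], b3], b4]
Distinct normal forms: not equal.


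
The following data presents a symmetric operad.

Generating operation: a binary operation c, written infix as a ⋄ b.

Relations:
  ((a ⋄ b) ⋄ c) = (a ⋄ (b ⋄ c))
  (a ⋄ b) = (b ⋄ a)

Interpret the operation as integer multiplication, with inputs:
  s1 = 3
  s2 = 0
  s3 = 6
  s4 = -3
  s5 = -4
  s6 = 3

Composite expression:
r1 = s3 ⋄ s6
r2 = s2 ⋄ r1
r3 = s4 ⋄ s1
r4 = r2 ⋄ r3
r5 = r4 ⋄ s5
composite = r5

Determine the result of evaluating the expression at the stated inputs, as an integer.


0

(s3 ⋄ s6) = 18
(s2 ⋄ (s3 ⋄ s6)) = 0
(s4 ⋄ s1) = -9
((s2 ⋄ (s3 ⋄ s6)) ⋄ (s4 ⋄ s1)) = 0
(((s2 ⋄ (s3 ⋄ s6)) ⋄ (s4 ⋄ s1)) ⋄ s5) = 0


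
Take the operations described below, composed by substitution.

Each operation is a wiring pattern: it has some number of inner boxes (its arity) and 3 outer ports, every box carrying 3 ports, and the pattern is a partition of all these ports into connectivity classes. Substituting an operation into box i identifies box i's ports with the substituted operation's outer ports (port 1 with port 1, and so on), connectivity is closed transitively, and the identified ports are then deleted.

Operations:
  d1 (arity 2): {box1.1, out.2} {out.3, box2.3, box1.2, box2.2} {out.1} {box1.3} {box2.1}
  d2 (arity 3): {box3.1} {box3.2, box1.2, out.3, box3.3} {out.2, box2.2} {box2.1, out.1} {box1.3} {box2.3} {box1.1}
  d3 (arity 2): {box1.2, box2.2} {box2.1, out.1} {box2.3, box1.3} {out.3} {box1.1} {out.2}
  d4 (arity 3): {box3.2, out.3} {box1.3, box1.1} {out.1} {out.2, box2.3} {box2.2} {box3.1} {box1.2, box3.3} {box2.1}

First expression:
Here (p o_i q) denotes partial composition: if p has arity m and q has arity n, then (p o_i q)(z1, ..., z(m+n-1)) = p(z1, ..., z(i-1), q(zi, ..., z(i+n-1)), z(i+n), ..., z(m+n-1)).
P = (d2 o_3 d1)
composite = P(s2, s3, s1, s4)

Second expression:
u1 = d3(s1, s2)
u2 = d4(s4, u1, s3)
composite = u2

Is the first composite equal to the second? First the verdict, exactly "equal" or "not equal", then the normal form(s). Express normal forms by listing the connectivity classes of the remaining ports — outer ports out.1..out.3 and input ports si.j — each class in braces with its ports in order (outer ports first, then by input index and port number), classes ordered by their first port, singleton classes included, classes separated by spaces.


not equal; the first gives {out.1, s3.1} {out.2, s3.2} {out.3, s1.1, s1.2, s2.2, s4.2, s4.3} {s1.3} {s2.1} {s2.3} {s3.3} {s4.1} and the second {out.1} {out.2} {out.3, s3.2} {s1.1} {s1.2, s2.2} {s1.3, s2.3} {s2.1} {s3.1} {s3.3, s4.2} {s4.1, s4.3}

The first expression, normalized: {out.1, s3.1} {out.2, s3.2} {out.3, s1.1, s1.2, s2.2, s4.2, s4.3} {s1.3} {s2.1} {s2.3} {s3.3} {s4.1}
The second expression, normalized: {out.1} {out.2} {out.3, s3.2} {s1.1} {s1.2, s2.2} {s1.3, s2.3} {s2.1} {s3.1} {s3.3, s4.2} {s4.1, s4.3}
They disagree, so not equal.


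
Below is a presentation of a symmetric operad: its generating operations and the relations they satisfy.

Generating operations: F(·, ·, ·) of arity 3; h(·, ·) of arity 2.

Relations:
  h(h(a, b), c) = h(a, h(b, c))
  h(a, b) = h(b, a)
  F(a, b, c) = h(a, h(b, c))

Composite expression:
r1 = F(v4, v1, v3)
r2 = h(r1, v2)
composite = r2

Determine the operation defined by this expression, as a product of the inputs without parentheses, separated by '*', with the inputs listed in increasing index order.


v1 * v2 * v3 * v4


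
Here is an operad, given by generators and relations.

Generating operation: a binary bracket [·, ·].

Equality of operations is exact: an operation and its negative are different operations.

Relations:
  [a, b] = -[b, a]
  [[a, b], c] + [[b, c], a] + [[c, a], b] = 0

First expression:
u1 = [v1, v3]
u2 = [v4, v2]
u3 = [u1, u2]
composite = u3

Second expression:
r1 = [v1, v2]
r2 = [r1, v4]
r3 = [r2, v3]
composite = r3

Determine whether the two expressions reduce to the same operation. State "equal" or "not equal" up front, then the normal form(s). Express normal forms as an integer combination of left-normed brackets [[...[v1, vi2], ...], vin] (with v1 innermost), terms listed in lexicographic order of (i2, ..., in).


In normal form, the first expression is -[[[v1, v3], v2], v4] + [[[v1, v3], v4], v2]
In normal form, the second expression is [[[v1, v2], v4], v3]
They disagree, so not equal.

not equal: they reduce to -[[[v1, v3], v2], v4] + [[[v1, v3], v4], v2] and [[[v1, v2], v4], v3]


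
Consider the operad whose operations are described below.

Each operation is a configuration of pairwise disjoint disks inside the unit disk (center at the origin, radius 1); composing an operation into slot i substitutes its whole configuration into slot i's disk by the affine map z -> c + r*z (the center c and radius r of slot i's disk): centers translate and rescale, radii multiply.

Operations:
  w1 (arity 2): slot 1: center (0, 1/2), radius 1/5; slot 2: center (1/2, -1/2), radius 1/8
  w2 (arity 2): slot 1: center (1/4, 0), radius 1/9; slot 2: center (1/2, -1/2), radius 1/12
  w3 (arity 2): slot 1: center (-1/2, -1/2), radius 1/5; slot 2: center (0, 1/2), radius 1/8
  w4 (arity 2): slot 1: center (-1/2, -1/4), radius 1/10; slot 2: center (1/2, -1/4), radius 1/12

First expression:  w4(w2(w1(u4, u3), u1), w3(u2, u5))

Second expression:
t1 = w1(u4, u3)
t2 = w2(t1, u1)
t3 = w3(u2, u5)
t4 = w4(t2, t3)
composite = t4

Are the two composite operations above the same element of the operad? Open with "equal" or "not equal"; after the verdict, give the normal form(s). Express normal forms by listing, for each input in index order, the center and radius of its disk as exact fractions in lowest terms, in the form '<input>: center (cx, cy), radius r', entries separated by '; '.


equal; the common form is u1: center (-9/20, -3/10), radius 1/120; u2: center (11/24, -7/24), radius 1/60; u3: center (-169/360, -23/90), radius 1/720; u4: center (-19/40, -11/45), radius 1/450; u5: center (1/2, -5/24), radius 1/96

The first expression, normalized: u1: center (-9/20, -3/10), radius 1/120; u2: center (11/24, -7/24), radius 1/60; u3: center (-169/360, -23/90), radius 1/720; u4: center (-19/40, -11/45), radius 1/450; u5: center (1/2, -5/24), radius 1/96
The second expression, normalized: u1: center (-9/20, -3/10), radius 1/120; u2: center (11/24, -7/24), radius 1/60; u3: center (-169/360, -23/90), radius 1/720; u4: center (-19/40, -11/45), radius 1/450; u5: center (1/2, -5/24), radius 1/96
Identical normal forms: equal.


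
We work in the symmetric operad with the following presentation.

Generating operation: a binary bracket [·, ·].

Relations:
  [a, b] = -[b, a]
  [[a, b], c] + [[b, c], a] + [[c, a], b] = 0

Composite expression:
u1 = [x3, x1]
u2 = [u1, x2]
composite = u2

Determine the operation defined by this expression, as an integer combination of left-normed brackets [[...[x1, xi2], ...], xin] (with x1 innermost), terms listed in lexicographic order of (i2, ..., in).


-[[x1, x3], x2]


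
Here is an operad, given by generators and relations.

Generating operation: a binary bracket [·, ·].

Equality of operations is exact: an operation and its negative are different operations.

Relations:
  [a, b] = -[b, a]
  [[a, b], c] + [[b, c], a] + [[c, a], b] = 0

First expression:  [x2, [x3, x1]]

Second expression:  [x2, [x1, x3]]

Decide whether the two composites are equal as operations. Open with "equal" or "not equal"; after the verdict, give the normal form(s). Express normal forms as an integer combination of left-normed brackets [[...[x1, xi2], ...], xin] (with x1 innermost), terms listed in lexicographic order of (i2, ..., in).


not equal — first [[x1, x3], x2], second -[[x1, x3], x2]

Reducing the first expression gives [[x1, x3], x2]
Reducing the second expression gives -[[x1, x3], x2]
Distinct normal forms: not equal.


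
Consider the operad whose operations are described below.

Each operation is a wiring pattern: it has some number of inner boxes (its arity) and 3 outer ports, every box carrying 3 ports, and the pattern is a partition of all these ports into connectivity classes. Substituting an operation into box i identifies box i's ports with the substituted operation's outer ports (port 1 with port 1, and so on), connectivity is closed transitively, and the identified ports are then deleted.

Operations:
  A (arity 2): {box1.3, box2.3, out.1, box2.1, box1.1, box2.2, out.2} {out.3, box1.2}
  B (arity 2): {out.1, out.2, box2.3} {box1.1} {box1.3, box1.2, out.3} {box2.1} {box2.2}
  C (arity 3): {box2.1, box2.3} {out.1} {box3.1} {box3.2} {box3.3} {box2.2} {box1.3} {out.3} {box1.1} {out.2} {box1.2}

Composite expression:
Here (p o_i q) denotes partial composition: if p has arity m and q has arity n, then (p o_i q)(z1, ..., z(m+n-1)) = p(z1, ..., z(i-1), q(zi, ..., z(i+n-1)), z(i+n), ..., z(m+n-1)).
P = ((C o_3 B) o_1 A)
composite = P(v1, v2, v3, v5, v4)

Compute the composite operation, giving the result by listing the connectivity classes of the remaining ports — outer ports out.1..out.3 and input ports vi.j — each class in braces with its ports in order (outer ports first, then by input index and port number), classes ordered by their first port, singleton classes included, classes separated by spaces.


{out.1} {out.2} {out.3} {v1.1, v1.3, v2.1, v2.2, v2.3} {v1.2} {v3.1, v3.3} {v3.2} {v4.1} {v4.2} {v4.3} {v5.1} {v5.2, v5.3}

Connectivity passes through glued C-boundaries; trace each wire chain.
stage A: inputs (v1, v2), connectivity {out.1, out.2, v1.1, v1.3, v2.1, v2.2, v2.3} {out.3, v1.2}, out.j its boundary
stage B: inputs (v5, v4), connectivity {out.1, out.2, v4.3} {out.3, v5.2, v5.3} {v4.1} {v4.2} {v5.1}, out.j its boundary
stage C: inputs (v1, v2, v3, v5, v4), connectivity {out.1} {out.2} {out.3} {v1.1, v1.3, v2.1, v2.2, v2.3} {v1.2} {v3.1, v3.3} {v3.2} {v4.1} {v4.2} {v4.3} {v5.1} {v5.2, v5.3}, out.j its boundary
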